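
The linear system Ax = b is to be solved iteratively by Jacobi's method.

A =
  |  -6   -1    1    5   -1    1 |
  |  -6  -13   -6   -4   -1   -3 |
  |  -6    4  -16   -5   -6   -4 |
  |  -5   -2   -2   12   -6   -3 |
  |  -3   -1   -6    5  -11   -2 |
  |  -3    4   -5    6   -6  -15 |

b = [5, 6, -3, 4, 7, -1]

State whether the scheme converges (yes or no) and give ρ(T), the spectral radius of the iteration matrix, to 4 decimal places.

Write A = D+L+U with D = diag(-6, -13, -16, 12, -11, -15).
Jacobi: T = -D⁻¹(L+U), T[1,0] = -(-6)/(-13) = -0.4615; T[1,1] = 0.
  T[0,:] = [+0.0000, -0.1667, +0.1667, +0.8333, -0.1667, +0.1667]
  T[1,:] = [-0.4615, +0.0000, -0.4615, -0.3077, -0.0769, -0.2308]
  T[2,:] = [-0.3750, +0.2500, +0.0000, -0.3125, -0.3750, -0.2500]
  T[3,:] = [+0.4167, +0.1667, +0.1667, +0.0000, +0.5000, +0.2500]
  T[4,:] = [-0.2727, -0.0909, -0.5455, +0.4545, +0.0000, -0.1818]
  T[5,:] = [-0.2000, +0.2667, -0.3333, +0.4000, -0.4000, +0.0000]
|eigenvalues of T|: 1.1284, 0.7519, 0.4855, 0.4855, 0.1924, 0.1867.
spectral radius ρ = 1.1284; 1.1284 > 1 ⇒ diverges.

no, ρ = 1.1284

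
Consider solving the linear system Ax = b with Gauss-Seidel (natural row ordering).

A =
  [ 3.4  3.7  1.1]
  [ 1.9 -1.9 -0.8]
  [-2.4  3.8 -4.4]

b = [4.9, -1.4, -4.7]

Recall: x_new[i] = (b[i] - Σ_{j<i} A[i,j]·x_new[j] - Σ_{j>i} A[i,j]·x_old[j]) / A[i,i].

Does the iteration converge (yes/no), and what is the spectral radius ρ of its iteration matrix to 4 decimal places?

A = D + L + U where D = diag(3.4, -1.9, -4.4).
T_GS = -(D+L)⁻¹U: row 0 first, T[0,1] = -(3.7)/(3.4) = -1.0882; later rows by forward substitution.
  T[0,:] = [+0.0000 -1.0882 -0.3235]
  T[1,:] = [+0.0000 -1.0882 -0.7446]
  T[2,:] = [+0.0000 -0.3463 -0.4666]
moduli |λ_i(T)| = 1.3727, 0.1821, 0.0000.
ρ = 1.3727; 1.3727 > 1: divergent.

no, ρ = 1.3727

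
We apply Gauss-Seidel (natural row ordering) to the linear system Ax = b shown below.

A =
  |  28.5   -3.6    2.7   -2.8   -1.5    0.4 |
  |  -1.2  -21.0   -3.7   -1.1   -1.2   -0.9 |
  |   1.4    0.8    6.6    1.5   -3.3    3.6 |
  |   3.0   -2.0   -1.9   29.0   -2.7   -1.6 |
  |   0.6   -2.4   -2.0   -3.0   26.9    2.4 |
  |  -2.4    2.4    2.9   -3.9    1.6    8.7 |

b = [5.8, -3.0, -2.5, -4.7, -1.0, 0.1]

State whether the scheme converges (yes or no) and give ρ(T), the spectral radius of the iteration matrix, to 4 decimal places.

Write A = D+L+U with D = diag(28.5, -21, 6.6, 29, 26.9, 8.7).
Gauss-Seidel: T = -(D+L)⁻¹U, row 0 first, T[0,1] = -(-3.6)/(28.5) = +0.1263; later rows by forward substitution.
  T[0,:] = [+0.0000, +0.1263, -0.0947, +0.0982, +0.0526, -0.0140]
  T[1,:] = [+0.0000, -0.0072, -0.1708, -0.0580, -0.0602, -0.0421]
  T[2,:] = [+0.0000, -0.0259, +0.0408, -0.2411, +0.4961, -0.5374]
  T[3,:] = [+0.0000, -0.0153, +0.0007, -0.0300, +0.1160, +0.0185]
  T[4,:] = [+0.0000, -0.0071, -0.0100, -0.0286, +0.0433, -0.1305]
  T[5,:] = [+0.0000, +0.0399, +0.0095, +0.1153, -0.0902, +0.2192]
|roots of det(T-λI)|: 0.2802, 0.1212, 0.1212, 0.0938, 0.0300, 0.0000.
ρ(T) = max|λ| = 0.2802; 0.2802 < 1, so it converges for any x₀.

yes, ρ = 0.2802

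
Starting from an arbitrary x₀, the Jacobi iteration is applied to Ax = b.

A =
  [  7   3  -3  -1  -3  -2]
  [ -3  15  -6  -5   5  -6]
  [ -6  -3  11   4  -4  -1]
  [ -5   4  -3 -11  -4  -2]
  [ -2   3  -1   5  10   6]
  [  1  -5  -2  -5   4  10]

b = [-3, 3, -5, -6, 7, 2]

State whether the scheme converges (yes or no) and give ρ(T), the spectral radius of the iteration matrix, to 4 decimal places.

no, ρ = 1.1336

Diagonal D = diag(7, 15, 11, -11, 10, 10); L, U strict lower/upper.
Jacobi: T = -D⁻¹(L+U), T[5,4] = -(4)/(10) = -0.4000; T[5,5] = 0.
  T[0,:] = [+0.0000  -0.4286  +0.4286  +0.1429  +0.4286  +0.2857]
  T[1,:] = [+0.2000  +0.0000  +0.4000  +0.3333  -0.3333  +0.4000]
  T[2,:] = [+0.5455  +0.2727  +0.0000  -0.3636  +0.3636  +0.0909]
  T[3,:] = [-0.4545  +0.3636  -0.2727  +0.0000  -0.3636  -0.1818]
  T[4,:] = [+0.2000  -0.3000  +0.1000  -0.5000  +0.0000  -0.6000]
  T[5,:] = [-0.1000  +0.5000  +0.2000  +0.5000  -0.4000  +0.0000]
|eigenvalues of T|: 1.1336, 0.6439, 0.6165, 0.5164, 0.5164, 0.2773.
ρ(T) = max|λ| = 1.1336; 1.1336 > 1: divergent.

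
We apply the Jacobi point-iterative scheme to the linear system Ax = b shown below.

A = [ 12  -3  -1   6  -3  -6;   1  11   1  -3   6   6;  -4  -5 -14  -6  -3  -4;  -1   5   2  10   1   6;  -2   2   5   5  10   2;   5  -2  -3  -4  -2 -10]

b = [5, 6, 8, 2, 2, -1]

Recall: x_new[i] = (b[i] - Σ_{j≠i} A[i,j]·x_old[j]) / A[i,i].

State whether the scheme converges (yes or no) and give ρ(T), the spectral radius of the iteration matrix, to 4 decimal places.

no, ρ = 1.2519

Write A = D+L+U with D = diag(12, 11, -14, 10, 10, -10).
Jacobi T = -D⁻¹(L+U): T[4,0] = -(-2)/(10) = +0.2000; T[4,4] = 0.
  T[0,:] = [+0.0000  +0.2500  +0.0833  -0.5000  +0.2500  +0.5000]
  T[1,:] = [-0.0909  +0.0000  -0.0909  +0.2727  -0.5455  -0.5455]
  T[2,:] = [-0.2857  -0.3571  +0.0000  -0.4286  -0.2143  -0.2857]
  T[3,:] = [+0.1000  -0.5000  -0.2000  +0.0000  -0.1000  -0.6000]
  T[4,:] = [+0.2000  -0.2000  -0.5000  -0.5000  +0.0000  -0.2000]
  T[5,:] = [+0.5000  -0.2000  -0.3000  -0.4000  -0.2000  +0.0000]
|roots of det(T-λI)|: 1.2519, 0.5705, 0.5705, 0.3284, 0.2610, 0.2610.
ρ = 1.2519; 1.2519 > 1 ⇒ diverges.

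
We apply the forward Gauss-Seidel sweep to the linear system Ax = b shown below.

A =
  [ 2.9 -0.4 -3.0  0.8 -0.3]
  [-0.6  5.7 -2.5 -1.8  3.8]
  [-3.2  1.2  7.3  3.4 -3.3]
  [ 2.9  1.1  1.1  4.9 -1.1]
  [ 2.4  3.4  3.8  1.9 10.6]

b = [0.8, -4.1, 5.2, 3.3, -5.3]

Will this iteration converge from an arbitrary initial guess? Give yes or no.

yes

Write A = D+L+U with D = diag(2.9, 5.7, 7.3, 4.9, 10.6).
T_GS = -(D+L)⁻¹U: row 0 first, T[0,1] = -(-0.4)/(2.9) = +0.1379; later rows by forward substitution.
  T[0,:] = [+0.0000 +0.1379 +1.0345 -0.2759 +0.1034]
  T[1,:] = [+0.0000 +0.0145 +0.5475 +0.2868 -0.6558]
  T[2,:] = [+0.0000 +0.0581 +0.3635 -0.6338 +0.6052]
  T[3,:] = [+0.0000 -0.0979 -0.8167 +0.2412 +0.1746]
  T[4,:] = [+0.0000 -0.0392 -0.3937 +0.1545 -0.0613]
moduli |λ_i(T)| = 0.9242, 0.2262, 0.2262, 0.0303, 0.0000.
ρ(T) = max|λ| = 0.9242; 0.9242 < 1, so it converges for any x₀.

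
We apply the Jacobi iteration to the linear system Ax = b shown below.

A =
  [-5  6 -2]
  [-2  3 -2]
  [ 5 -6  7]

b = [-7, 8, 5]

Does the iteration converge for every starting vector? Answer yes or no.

no

Write A = D+L+U with D = diag(-5, 3, 7).
T_J = -D⁻¹(L+U): T[2,0] = -(5)/(7) = -0.7143; T[2,2] = 0.
  T[0,:] = [+0.0000, +1.2000, -0.4000]
  T[1,:] = [+0.6667, +0.0000, +0.6667]
  T[2,:] = [-0.7143, +0.8571, +0.0000]
moduli |λ_i(T)| = 1.4822, 0.8385, 0.6437.
ρ = 1.4822; 1.4822 > 1, so it fails to converge.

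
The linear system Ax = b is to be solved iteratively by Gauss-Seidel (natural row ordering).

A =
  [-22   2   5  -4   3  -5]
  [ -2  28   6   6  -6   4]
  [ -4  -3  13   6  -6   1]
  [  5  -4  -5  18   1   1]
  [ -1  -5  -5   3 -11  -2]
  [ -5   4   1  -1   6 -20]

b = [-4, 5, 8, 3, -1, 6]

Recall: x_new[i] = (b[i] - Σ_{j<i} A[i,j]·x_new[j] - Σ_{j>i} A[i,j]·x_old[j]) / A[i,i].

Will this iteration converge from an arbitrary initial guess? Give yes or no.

Write A = D+L+U with D = diag(-22, 28, 13, 18, -11, -20).
GS T = -(D+L)⁻¹U: row 0 first, T[0,4] = -(3)/(-22) = +0.1364; later rows by forward substitution.
  T[0,:] = [+0.0000 +0.0909 +0.2273 -0.1818 +0.1364 -0.2273]
  T[1,:] = [+0.0000 +0.0065 -0.1981 -0.2273 +0.2240 -0.1591]
  T[2,:] = [+0.0000 +0.0295 +0.0242 -0.5699 +0.5552 -0.1836]
  T[3,:] = [+0.0000 -0.0156 -0.1004 -0.1583 +0.1106 -0.0788]
  T[4,:] = [+0.0000 -0.0289 +0.0310 +0.3357 -0.3364 -0.0269]
  T[5,:] = [+0.0000 -0.0278 -0.0809 +0.0801 -0.0680 +0.0117]
|eigenvalues of T|: 0.5779, 0.1891, 0.0681, 0.0681, 0.0448, 0.0000.
spectral radius ρ = 0.5779; 0.5779 < 1, so it converges for any x₀.

yes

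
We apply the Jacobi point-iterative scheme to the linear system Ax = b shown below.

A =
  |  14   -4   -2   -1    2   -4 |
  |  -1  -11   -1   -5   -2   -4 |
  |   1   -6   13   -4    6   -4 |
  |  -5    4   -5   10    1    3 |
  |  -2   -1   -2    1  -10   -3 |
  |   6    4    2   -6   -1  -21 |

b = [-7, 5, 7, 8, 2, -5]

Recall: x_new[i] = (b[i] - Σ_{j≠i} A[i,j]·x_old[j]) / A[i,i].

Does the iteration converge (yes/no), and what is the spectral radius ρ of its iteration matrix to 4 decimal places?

yes, ρ = 0.8767

Diagonal D = diag(14, -11, 13, 10, -10, -21); L, U strict lower/upper.
T_J = -D⁻¹(L+U): T[1,2] = -(-1)/(-11) = -0.0909; T[1,1] = 0.
  T[0,:] = [+0.0000 +0.2857 +0.1429 +0.0714 -0.1429 +0.2857]
  T[1,:] = [-0.0909 +0.0000 -0.0909 -0.4545 -0.1818 -0.3636]
  T[2,:] = [-0.0769 +0.4615 +0.0000 +0.3077 -0.4615 +0.3077]
  T[3,:] = [+0.5000 -0.4000 +0.5000 +0.0000 -0.1000 -0.3000]
  T[4,:] = [-0.2000 -0.1000 -0.2000 +0.1000 +0.0000 -0.3000]
  T[5,:] = [+0.2857 +0.1905 +0.0952 -0.2857 -0.0476 +0.0000]
|eigenvalues of T|: 0.8767, 0.6836, 0.6836, 0.1872, 0.1844, 0.1844.
spectral radius ρ = 0.8767; 0.8767 < 1 ⇒ converges.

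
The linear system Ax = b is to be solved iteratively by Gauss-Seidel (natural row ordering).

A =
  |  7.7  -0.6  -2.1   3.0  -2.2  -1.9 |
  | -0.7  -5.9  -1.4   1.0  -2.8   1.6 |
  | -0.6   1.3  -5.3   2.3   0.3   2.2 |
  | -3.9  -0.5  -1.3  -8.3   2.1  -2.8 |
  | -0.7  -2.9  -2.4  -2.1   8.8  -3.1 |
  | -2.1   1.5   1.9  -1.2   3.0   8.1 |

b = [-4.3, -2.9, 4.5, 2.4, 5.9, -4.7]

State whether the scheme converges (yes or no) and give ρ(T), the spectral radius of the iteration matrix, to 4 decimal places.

yes, ρ = 0.9296

A = D + L + U where D = diag(7.7, -5.9, -5.3, -8.3, 8.8, 8.1).
GS T = -(D+L)⁻¹U: row 0 first, T[0,2] = -(-2.1)/(7.7) = +0.2727; later rows by forward substitution.
  T[0,:] = [+0.0000 +0.0779 +0.2727 -0.3896 +0.2857 +0.2468]
  T[1,:] = [+0.0000 -0.0092 -0.2696 +0.2157 -0.5085 +0.2419]
  T[2,:] = [+0.0000 -0.0111 -0.0970 +0.5310 -0.1005 +0.4465]
  T[3,:] = [+0.0000 -0.0343 -0.0967 +0.0869 +0.1651 -0.5378]
  T[4,:] = [+0.0000 -0.0081 -0.1167 +0.2056 -0.1328 +0.4451]
  T[5,:] = [+0.0000 +0.0224 +0.1723 -0.3288 +0.2655 -0.3301]
|λ(T)| sorted: 0.9296, 0.1854, 0.1854, 0.1509, 0.0384, 0.0000.
spectral radius ρ = 0.9296; 0.9296 < 1 ⇒ converges.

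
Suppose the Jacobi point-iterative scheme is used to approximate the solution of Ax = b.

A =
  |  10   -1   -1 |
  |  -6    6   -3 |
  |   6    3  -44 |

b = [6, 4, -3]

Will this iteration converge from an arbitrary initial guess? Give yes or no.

Write A = D+L+U with D = diag(10, 6, -44).
Jacobi: T = -D⁻¹(L+U), T[1,0] = -(-6)/(6) = +1.0000; T[1,1] = 0.
  T[0,:] = [+0.0000  +0.1000  +0.1000]
  T[1,:] = [+1.0000  +0.0000  +0.5000]
  T[2,:] = [+0.1364  +0.0682  +0.0000]
|λ(T)| sorted: 0.4241, 0.3253, 0.0988.
spectral radius ρ = 0.4241; 0.4241 < 1 ⇒ converges.

yes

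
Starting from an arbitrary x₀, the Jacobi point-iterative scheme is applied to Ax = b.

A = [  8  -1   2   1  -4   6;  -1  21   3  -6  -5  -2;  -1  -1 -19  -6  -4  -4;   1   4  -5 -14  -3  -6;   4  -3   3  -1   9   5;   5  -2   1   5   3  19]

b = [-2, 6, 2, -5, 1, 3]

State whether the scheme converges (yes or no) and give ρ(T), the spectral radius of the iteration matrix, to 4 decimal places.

Let D = diag(8, 21, -19, -14, 9, 19); L, U the strict triangles.
Jacobi T = -D⁻¹(L+U): T[5,0] = -(5)/(19) = -0.2632; T[5,5] = 0.
  T[0,:] = [+0.0000, +0.1250, -0.2500, -0.1250, +0.5000, -0.7500]
  T[1,:] = [+0.0476, +0.0000, -0.1429, +0.2857, +0.2381, +0.0952]
  T[2,:] = [-0.0526, -0.0526, +0.0000, -0.3158, -0.2105, -0.2105]
  T[3,:] = [+0.0714, +0.2857, -0.3571, +0.0000, -0.2143, -0.4286]
  T[4,:] = [-0.4444, +0.3333, -0.3333, +0.1111, +0.0000, -0.5556]
  T[5,:] = [-0.2632, +0.1053, -0.0526, -0.2632, -0.1579, +0.0000]
|roots of det(T-λI)|: 0.9069, 0.7124, 0.4158, 0.4158, 0.2774, 0.0907.
ρ = 0.9069; 0.9069 < 1, so it converges for any x₀.

yes, ρ = 0.9069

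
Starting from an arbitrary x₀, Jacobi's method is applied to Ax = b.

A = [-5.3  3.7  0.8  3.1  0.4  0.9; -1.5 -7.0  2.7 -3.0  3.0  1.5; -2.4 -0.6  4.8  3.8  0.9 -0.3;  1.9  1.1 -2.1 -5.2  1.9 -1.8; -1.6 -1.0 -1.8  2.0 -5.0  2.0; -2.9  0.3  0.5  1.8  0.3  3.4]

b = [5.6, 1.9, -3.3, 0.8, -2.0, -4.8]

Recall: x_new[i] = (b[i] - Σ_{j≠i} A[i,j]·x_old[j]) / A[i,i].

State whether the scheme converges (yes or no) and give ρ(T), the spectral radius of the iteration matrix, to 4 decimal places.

no, ρ = 1.1761

Diagonal D = diag(-5.3, -7, 4.8, -5.2, -5, 3.4); L, U strict lower/upper.
Jacobi: T = -D⁻¹(L+U), T[4,3] = -(2)/(-5) = +0.4000; T[4,4] = 0.
  T[0,:] = [+0.0000  +0.6981  +0.1509  +0.5849  +0.0755  +0.1698]
  T[1,:] = [-0.2143  +0.0000  +0.3857  -0.4286  +0.4286  +0.2143]
  T[2,:] = [+0.5000  +0.1250  +0.0000  -0.7917  -0.1875  +0.0625]
  T[3,:] = [+0.3654  +0.2115  -0.4038  +0.0000  +0.3654  -0.3462]
  T[4,:] = [-0.3200  -0.2000  -0.3600  +0.4000  +0.0000  +0.4000]
  T[5,:] = [+0.8529  -0.0882  -0.1471  -0.5294  -0.0882  +0.0000]
|roots of det(T-λI)|: 1.1761, 0.8772, 0.7041, 0.7041, 0.5189, 0.3509.
spectral radius ρ = 1.1761; 1.1761 > 1, so it fails to converge.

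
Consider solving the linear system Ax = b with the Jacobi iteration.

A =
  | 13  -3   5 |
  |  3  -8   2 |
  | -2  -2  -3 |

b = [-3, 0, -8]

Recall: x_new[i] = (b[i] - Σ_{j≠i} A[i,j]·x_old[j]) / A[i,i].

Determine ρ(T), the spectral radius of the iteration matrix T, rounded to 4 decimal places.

0.5333

Write A = D+L+U with D = diag(13, -8, -3).
Jacobi: T = -D⁻¹(L+U), T[0,1] = -(-3)/(13) = +0.2308; T[0,0] = 0.
  T[0,:] = [+0.0000  +0.2308  -0.3846]
  T[1,:] = [+0.3750  +0.0000  +0.2500]
  T[2,:] = [-0.6667  -0.6667  +0.0000]
|roots of det(T-λI)|: 0.5333, 0.3289, 0.3289.
ρ(T) = max|λ| = 0.5333; 0.5333 < 1 ⇒ converges.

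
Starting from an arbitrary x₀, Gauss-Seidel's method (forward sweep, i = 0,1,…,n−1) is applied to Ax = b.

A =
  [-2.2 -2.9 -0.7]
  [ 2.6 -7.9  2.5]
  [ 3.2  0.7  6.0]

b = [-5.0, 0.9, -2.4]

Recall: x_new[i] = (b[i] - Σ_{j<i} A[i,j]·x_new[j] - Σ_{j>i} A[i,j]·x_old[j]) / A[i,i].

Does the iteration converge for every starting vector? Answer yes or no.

Diagonal D = diag(-2.2, -7.9, 6); L, U strict lower/upper.
GS T = -(D+L)⁻¹U: row 0 first, T[0,1] = -(-2.9)/(-2.2) = -1.3182; later rows by forward substitution.
  T[0,:] = [+0.0000, -1.3182, -0.3182]
  T[1,:] = [+0.0000, -0.4338, +0.2117]
  T[2,:] = [+0.0000, +0.7536, +0.1450]
|eigenvalues of T|: 0.6377, 0.3489, 0.0000.
ρ = 0.6377; 0.6377 < 1, so it converges for any x₀.

yes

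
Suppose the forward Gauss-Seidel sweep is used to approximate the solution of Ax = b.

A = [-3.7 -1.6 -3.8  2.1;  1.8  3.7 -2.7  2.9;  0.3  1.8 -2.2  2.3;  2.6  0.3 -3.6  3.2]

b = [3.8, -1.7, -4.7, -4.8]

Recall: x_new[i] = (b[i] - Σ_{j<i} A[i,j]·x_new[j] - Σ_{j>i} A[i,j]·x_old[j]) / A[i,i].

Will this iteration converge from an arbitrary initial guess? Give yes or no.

A = D + L + U where D = diag(-3.7, 3.7, -2.2, 3.2).
Gauss-Seidel: T = -(D+L)⁻¹U, row 0 first, T[0,2] = -(-3.8)/(-3.7) = -1.0270; later rows by forward substitution.
  T[0,:] = [+0.0000  -0.4324  -1.0270  +0.5676]
  T[1,:] = [+0.0000  +0.2104  +1.2294  -1.0599]
  T[2,:] = [+0.0000  +0.1132  +0.8658  +0.2557]
  T[3,:] = [+0.0000  +0.4589  +1.6932  -0.0742]
eigenvalue magnitudes: 1.1802, 0.4766, 0.4766, 0.0000.
ρ(T) = max|λ| = 1.1802; 1.1802 > 1 ⇒ diverges.

no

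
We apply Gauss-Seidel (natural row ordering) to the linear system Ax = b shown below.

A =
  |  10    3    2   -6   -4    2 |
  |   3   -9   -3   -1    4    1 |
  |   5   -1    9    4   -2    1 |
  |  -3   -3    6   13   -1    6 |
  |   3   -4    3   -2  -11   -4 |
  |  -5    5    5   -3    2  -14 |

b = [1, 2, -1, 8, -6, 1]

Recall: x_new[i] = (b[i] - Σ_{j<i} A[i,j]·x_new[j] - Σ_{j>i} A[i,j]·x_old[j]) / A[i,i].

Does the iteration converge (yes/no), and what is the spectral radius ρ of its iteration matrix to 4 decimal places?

yes, ρ = 0.9294

Diagonal D = diag(10, -9, 9, 13, -11, -14); L, U strict lower/upper.
Gauss-Seidel: T = -(D+L)⁻¹U, row 0 first, T[0,5] = -(2)/(10) = -0.2000; later rows by forward substitution.
  T[0,:] = [+0.0000, -0.3000, -0.2000, +0.6000, +0.4000, -0.2000]
  T[1,:] = [+0.0000, -0.1000, -0.4000, +0.0889, +0.5778, +0.0444]
  T[2,:] = [+0.0000, +0.1556, +0.0667, -0.7679, +0.0642, +0.0049]
  T[3,:] = [+0.0000, -0.1641, -0.1692, +0.5134, +0.2729, -0.4997]
  T[4,:] = [+0.0000, +0.0268, +0.1399, -0.1715, -0.1331, -0.3421]
  T[5,:] = [+0.0000, +0.1660, +0.0086, -0.5913, +0.0089, +0.1473]
eigenvalue magnitudes: 0.9294, 0.2487, 0.2487, 0.1077, 0.0717, 0.0000.
ρ(T) = max|λ| = 0.9294; 0.9294 < 1 ⇒ converges.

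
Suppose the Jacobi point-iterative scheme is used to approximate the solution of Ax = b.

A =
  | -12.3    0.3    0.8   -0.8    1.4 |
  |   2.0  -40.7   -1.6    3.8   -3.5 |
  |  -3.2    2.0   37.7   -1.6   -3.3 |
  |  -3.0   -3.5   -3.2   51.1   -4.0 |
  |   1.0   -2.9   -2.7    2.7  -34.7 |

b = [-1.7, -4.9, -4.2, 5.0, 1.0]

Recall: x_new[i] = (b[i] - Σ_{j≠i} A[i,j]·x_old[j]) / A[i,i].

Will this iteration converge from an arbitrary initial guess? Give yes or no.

yes

A = D + L + U where D = diag(-12.3, -40.7, 37.7, 51.1, -34.7).
T_J = -D⁻¹(L+U): T[3,4] = -(-4)/(51.1) = +0.0783; T[3,3] = 0.
  T[0,:] = [+0.0000, +0.0244, +0.0650, -0.0650, +0.1138]
  T[1,:] = [+0.0491, +0.0000, -0.0393, +0.0934, -0.0860]
  T[2,:] = [+0.0849, -0.0531, +0.0000, +0.0424, +0.0875]
  T[3,:] = [+0.0587, +0.0685, +0.0626, +0.0000, +0.0783]
  T[4,:] = [+0.0288, -0.0836, -0.0778, +0.0778, +0.0000]
eigenvalue magnitudes: 0.1968, 0.0992, 0.0992, 0.0366, 0.0046.
spectral radius ρ = 0.1968; 0.1968 < 1, so it converges for any x₀.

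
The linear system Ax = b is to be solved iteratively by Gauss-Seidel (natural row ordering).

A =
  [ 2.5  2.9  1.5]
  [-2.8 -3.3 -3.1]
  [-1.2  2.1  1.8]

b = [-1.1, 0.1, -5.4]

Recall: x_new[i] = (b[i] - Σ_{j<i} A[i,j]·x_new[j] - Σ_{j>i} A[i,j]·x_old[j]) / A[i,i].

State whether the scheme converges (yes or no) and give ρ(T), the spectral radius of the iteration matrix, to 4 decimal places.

no, ρ = 1.5538

Split A = D + L + U, D = diag(2.5, -3.3, 1.8).
GS T = -(D+L)⁻¹U: row 0 first, T[0,1] = -(2.9)/(2.5) = -1.1600; later rows by forward substitution.
  T[0,:] = [+0.0000  -1.1600  -0.6000]
  T[1,:] = [+0.0000  +0.9842  -0.4303]
  T[2,:] = [+0.0000  -1.9216  +0.1020]
moduli |λ_i(T)| = 1.5538, 0.4675, 0.0000.
ρ = 1.5538; 1.5538 > 1 ⇒ diverges.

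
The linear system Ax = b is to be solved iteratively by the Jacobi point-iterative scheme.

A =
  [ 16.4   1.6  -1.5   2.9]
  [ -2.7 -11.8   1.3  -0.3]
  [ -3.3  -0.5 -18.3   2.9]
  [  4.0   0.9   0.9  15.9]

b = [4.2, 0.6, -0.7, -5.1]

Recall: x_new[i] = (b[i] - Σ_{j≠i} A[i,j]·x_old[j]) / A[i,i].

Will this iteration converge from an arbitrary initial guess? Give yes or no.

yes

Split A = D + L + U, D = diag(16.4, -11.8, -18.3, 15.9).
Jacobi: T = -D⁻¹(L+U), T[3,1] = -(0.9)/(15.9) = -0.0566; T[3,3] = 0.
  T[0,:] = [+0.0000 -0.0976 +0.0915 -0.1768]
  T[1,:] = [-0.2288 +0.0000 +0.1102 -0.0254]
  T[2,:] = [-0.1803 -0.0273 +0.0000 +0.1585]
  T[3,:] = [-0.2516 -0.0566 -0.0566 +0.0000]
moduli |λ_i(T)| = 0.2755, 0.1693, 0.1348, 0.1348.
ρ = 0.2755; 0.2755 < 1: convergent.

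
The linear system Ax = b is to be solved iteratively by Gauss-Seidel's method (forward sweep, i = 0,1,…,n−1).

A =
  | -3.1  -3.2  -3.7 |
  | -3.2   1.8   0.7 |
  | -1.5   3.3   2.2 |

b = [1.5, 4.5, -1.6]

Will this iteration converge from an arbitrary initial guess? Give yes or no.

no

Write A = D+L+U with D = diag(-3.1, 1.8, 2.2).
Gauss-Seidel: T = -(D+L)⁻¹U, row 0 first, T[0,1] = -(-3.2)/(-3.1) = -1.0323; later rows by forward substitution.
  T[0,:] = [+0.0000  -1.0323  -1.1935]
  T[1,:] = [+0.0000  -1.8351  -2.5108]
  T[2,:] = [+0.0000  +2.0489  +2.9523]
|eigenvalues of T|: 1.3240, 0.2067, 0.0000.
ρ(T) = max|λ| = 1.3240; 1.3240 > 1, so it fails to converge.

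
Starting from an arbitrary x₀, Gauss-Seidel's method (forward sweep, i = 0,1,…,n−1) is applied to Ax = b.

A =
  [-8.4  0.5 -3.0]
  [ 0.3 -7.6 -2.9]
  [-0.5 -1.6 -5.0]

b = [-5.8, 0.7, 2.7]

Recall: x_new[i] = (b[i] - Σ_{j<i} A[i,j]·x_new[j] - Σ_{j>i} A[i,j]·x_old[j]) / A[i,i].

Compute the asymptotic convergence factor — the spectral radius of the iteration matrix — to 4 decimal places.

Split A = D + L + U, D = diag(-8.4, -7.6, -5).
GS T = -(D+L)⁻¹U: row 0 first, T[0,1] = -(0.5)/(-8.4) = +0.0595; later rows by forward substitution.
  T[0,:] = [+0.0000, +0.0595, -0.3571]
  T[1,:] = [+0.0000, +0.0023, -0.3957]
  T[2,:] = [+0.0000, -0.0067, +0.1623]
eigenvalue magnitudes: 0.1775, 0.0128, 0.0000.
ρ = 0.1775; 0.1775 < 1: convergent.

0.1775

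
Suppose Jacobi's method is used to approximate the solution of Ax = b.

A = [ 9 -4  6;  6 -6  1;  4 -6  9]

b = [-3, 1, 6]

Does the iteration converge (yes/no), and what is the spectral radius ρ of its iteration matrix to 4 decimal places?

no, ρ = 1.1290

A = D + L + U where D = diag(9, -6, 9).
T_J = -D⁻¹(L+U): T[2,1] = -(-6)/(9) = +0.6667; T[2,2] = 0.
  T[0,:] = [+0.0000  +0.4444  -0.6667]
  T[1,:] = [+1.0000  +0.0000  +0.1667]
  T[2,:] = [-0.4444  +0.6667  +0.0000]
moduli |λ_i(T)| = 1.1290, 0.6502, 0.6502.
ρ = 1.1290; 1.1290 > 1 ⇒ diverges.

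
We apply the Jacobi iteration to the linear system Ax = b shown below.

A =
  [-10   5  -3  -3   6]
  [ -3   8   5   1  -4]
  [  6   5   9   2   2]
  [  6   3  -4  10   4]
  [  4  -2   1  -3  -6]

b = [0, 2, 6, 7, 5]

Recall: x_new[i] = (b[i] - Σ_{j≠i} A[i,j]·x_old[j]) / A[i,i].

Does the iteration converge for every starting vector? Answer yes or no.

Diagonal D = diag(-10, 8, 9, 10, -6); L, U strict lower/upper.
Jacobi T = -D⁻¹(L+U): T[3,0] = -(6)/(10) = -0.6000; T[3,3] = 0.
  T[0,:] = [+0.0000, +0.5000, -0.3000, -0.3000, +0.6000]
  T[1,:] = [+0.3750, +0.0000, -0.6250, -0.1250, +0.5000]
  T[2,:] = [-0.6667, -0.5556, +0.0000, -0.2222, -0.2222]
  T[3,:] = [-0.6000, -0.3000, +0.4000, +0.0000, -0.4000]
  T[4,:] = [+0.6667, -0.3333, +0.1667, -0.5000, +0.0000]
eigenvalue magnitudes: 1.3550, 0.6958, 0.6958, 0.1607, 0.1607.
ρ(T) = max|λ| = 1.3550; 1.3550 > 1, so it fails to converge.

no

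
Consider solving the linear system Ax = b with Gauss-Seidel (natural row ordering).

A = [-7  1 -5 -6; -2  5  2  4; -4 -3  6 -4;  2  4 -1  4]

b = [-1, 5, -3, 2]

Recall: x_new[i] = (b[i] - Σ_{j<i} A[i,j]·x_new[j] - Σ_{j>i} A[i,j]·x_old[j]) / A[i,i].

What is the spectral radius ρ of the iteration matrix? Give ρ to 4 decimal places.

1.3017

Diagonal D = diag(-7, 5, 6, 4); L, U strict lower/upper.
GS T = -(D+L)⁻¹U: row 0 first, T[0,3] = -(-6)/(-7) = -0.8571; later rows by forward substitution.
  T[0,:] = [+0.0000  +0.1429  -0.7143  -0.8571]
  T[1,:] = [+0.0000  +0.0571  -0.6857  -1.1429]
  T[2,:] = [+0.0000  +0.1238  -0.8190  -0.4762]
  T[3,:] = [+0.0000  -0.0976  +0.8381  +1.4524]
moduli |λ_i(T)| = 1.3017, 0.5862, 0.0250, 0.0000.
spectral radius ρ = 1.3017; 1.3017 > 1 ⇒ diverges.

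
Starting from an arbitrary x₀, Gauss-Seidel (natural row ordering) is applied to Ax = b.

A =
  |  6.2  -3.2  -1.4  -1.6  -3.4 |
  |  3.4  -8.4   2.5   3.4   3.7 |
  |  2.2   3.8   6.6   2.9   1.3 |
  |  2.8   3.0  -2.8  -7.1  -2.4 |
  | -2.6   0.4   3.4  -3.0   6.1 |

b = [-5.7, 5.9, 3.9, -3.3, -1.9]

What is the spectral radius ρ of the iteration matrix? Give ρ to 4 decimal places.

Split A = D + L + U, D = diag(6.2, -8.4, 6.6, -7.1, 6.1).
Gauss-Seidel: T = -(D+L)⁻¹U, row 0 first, T[0,4] = -(-3.4)/(6.2) = +0.5484; later rows by forward substitution.
  T[0,:] = [+0.0000, +0.5161, +0.2258, +0.2581, +0.5484]
  T[1,:] = [+0.0000, +0.2089, +0.3890, +0.5092, +0.6624]
  T[2,:] = [+0.0000, -0.2923, -0.2992, -0.8186, -0.7612]
  T[3,:] = [+0.0000, +0.4071, +0.3714, +0.6398, +0.4583]
  T[4,:] = [+0.0000, +0.5694, +0.4202, +0.8475, +0.8400]
|roots of det(T-λI)|: 1.2750, 0.2215, 0.1856, 0.1856, 0.0000.
ρ = 1.2750; 1.2750 > 1, so it fails to converge.

1.2750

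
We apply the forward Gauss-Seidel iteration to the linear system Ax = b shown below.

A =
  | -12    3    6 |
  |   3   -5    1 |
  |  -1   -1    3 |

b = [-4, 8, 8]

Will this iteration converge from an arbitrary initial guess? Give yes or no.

Write A = D+L+U with D = diag(-12, -5, 3).
GS T = -(D+L)⁻¹U: row 0 first, T[0,2] = -(6)/(-12) = +0.5000; later rows by forward substitution.
  T[0,:] = [+0.0000 +0.2500 +0.5000]
  T[1,:] = [+0.0000 +0.1500 +0.5000]
  T[2,:] = [+0.0000 +0.1333 +0.3333]
moduli |λ_i(T)| = 0.5157, 0.0323, 0.0000.
ρ(T) = max|λ| = 0.5157; 0.5157 < 1, so it converges for any x₀.

yes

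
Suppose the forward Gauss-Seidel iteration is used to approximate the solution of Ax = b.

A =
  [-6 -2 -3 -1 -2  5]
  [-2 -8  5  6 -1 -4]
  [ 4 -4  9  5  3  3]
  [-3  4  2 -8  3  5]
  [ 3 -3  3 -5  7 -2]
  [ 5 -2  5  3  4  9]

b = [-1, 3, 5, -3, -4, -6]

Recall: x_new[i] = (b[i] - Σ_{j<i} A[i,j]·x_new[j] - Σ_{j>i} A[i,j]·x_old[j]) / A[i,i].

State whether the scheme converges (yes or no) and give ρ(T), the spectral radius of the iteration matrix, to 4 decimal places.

A = D + L + U where D = diag(-6, -8, 9, -8, 7, 9).
T_GS = -(D+L)⁻¹U: row 0 first, T[0,2] = -(-3)/(-6) = -0.5000; later rows by forward substitution.
  T[0,:] = [+0.0000 -0.3333 -0.5000 -0.1667 -0.3333 +0.8333]
  T[1,:] = [+0.0000 +0.0833 +0.7500 +0.7917 -0.0417 -0.7083]
  T[2,:] = [+0.0000 +0.1852 +0.5556 -0.1296 -0.2037 -1.0185]
  T[3,:] = [+0.0000 +0.2130 +0.7014 +0.4259 +0.4282 -0.2963]
  T[4,:] = [+0.0000 +0.2513 +0.7986 +0.7705 +0.5182 -0.1501]
  T[5,:] = [+0.0000 -0.0819 -0.4529 -0.1439 -0.0840 +0.1110]
moduli |λ_i(T)| = 1.3039, 0.9329, 0.2540, 0.1493, 0.1493, 0.0000.
ρ = 1.3039; 1.3039 > 1: divergent.

no, ρ = 1.3039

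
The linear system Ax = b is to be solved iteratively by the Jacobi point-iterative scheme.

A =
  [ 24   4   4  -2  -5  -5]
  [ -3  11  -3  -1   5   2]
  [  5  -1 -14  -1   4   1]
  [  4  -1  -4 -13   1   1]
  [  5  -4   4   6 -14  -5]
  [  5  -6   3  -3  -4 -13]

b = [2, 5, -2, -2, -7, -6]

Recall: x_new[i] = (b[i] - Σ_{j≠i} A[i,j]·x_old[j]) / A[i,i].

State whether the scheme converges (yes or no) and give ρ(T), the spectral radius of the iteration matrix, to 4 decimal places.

Let D = diag(24, 11, -14, -13, -14, -13); L, U the strict triangles.
Jacobi T = -D⁻¹(L+U): T[1,2] = -(-3)/(11) = +0.2727; T[1,1] = 0.
  T[0,:] = [+0.0000 -0.1667 -0.1667 +0.0833 +0.2083 +0.2083]
  T[1,:] = [+0.2727 +0.0000 +0.2727 +0.0909 -0.4545 -0.1818]
  T[2,:] = [+0.3571 -0.0714 +0.0000 -0.0714 +0.2857 +0.0714]
  T[3,:] = [+0.3077 -0.0769 -0.3077 +0.0000 +0.0769 +0.0769]
  T[4,:] = [+0.3571 -0.2857 +0.2857 +0.4286 +0.0000 -0.3571]
  T[5,:] = [+0.3846 -0.4615 +0.2308 -0.2308 -0.3077 +0.0000]
|eigenvalues of T|: 0.8548, 0.4205, 0.4205, 0.3290, 0.3290, 0.3037.
spectral radius ρ = 0.8548; 0.8548 < 1 ⇒ converges.

yes, ρ = 0.8548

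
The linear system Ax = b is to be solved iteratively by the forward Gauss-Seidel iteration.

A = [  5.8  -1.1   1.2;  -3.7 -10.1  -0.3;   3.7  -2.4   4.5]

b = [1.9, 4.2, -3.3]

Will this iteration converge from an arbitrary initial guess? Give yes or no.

yes

Diagonal D = diag(5.8, -10.1, 4.5); L, U strict lower/upper.
T_GS = -(D+L)⁻¹U: row 0 first, T[0,2] = -(1.2)/(5.8) = -0.2069; later rows by forward substitution.
  T[0,:] = [+0.0000 +0.1897 -0.2069]
  T[1,:] = [+0.0000 -0.0695 +0.0461]
  T[2,:] = [+0.0000 -0.1930 +0.1947]
moduli |λ_i(T)| = 0.1551, 0.0299, 0.0000.
ρ = 0.1551; 0.1551 < 1, so it converges for any x₀.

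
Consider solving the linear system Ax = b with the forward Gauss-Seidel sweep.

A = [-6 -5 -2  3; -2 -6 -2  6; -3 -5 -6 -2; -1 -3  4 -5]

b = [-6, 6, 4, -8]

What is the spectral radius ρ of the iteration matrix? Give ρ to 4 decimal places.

1.2854

A = D + L + U where D = diag(-6, -6, -6, -5).
GS T = -(D+L)⁻¹U: row 0 first, T[0,2] = -(-2)/(-6) = -0.3333; later rows by forward substitution.
  T[0,:] = [+0.0000 -0.8333 -0.3333 +0.5000]
  T[1,:] = [+0.0000 +0.2778 -0.2222 +0.8333]
  T[2,:] = [+0.0000 +0.1852 +0.3519 -1.2778]
  T[3,:] = [+0.0000 +0.1481 +0.4815 -1.6222]
|roots of det(T-λI)|: 1.2854, 0.3357, 0.0429, 0.0000.
ρ(T) = max|λ| = 1.2854; 1.2854 > 1, so it fails to converge.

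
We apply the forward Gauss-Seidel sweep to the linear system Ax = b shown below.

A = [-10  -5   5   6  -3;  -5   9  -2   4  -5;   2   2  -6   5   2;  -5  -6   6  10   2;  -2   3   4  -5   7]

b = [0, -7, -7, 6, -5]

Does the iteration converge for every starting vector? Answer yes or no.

Split A = D + L + U, D = diag(-10, 9, -6, 10, 7).
Gauss-Seidel: T = -(D+L)⁻¹U, row 0 first, T[0,3] = -(6)/(-10) = +0.6000; later rows by forward substitution.
  T[0,:] = [+0.0000  -0.5000  +0.5000  +0.6000  -0.3000]
  T[1,:] = [+0.0000  -0.2778  +0.5000  -0.1111  +0.3889]
  T[2,:] = [+0.0000  -0.2593  +0.3333  +0.9963  +0.3630]
  T[3,:] = [+0.0000  -0.2611  +0.3500  -0.3644  -0.3344]
  T[4,:] = [+0.0000  -0.0622  -0.0119  -0.6106  -0.6987]
|roots of det(T-λI)|: 1.1633, 0.4720, 0.2821, 0.0342, 0.0000.
ρ(T) = max|λ| = 1.1633; 1.1633 > 1, so it fails to converge.

no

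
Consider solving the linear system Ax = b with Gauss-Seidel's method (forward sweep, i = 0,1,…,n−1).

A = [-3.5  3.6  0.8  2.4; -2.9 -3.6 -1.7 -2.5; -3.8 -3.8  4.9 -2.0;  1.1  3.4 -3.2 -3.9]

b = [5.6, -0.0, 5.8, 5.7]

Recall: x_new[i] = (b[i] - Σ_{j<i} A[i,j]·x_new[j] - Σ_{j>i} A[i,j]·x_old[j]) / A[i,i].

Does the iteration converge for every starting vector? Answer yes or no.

Let D = diag(-3.5, -3.6, 4.9, -3.9); L, U the strict triangles.
Gauss-Seidel: T = -(D+L)⁻¹U, row 0 first, T[0,2] = -(0.8)/(-3.5) = +0.2286; later rows by forward substitution.
  T[0,:] = [+0.0000  +1.0286  +0.2286  +0.6857]
  T[1,:] = [+0.0000  -0.8286  -0.6563  -1.2468]
  T[2,:] = [+0.0000  +0.1551  -0.3317  -0.0270]
  T[3,:] = [+0.0000  -0.5595  -0.2355  -0.8714]
|eigenvalues of T|: 1.6342, 0.2715, 0.1260, 0.0000.
spectral radius ρ = 1.6342; 1.6342 > 1, so it fails to converge.

no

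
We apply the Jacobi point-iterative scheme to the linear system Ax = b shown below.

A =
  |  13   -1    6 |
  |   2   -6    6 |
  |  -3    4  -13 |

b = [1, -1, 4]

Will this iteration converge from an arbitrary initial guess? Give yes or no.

yes

A = D + L + U where D = diag(13, -6, -13).
Jacobi: T = -D⁻¹(L+U), T[0,2] = -(6)/(13) = -0.4615; T[0,0] = 0.
  T[0,:] = [+0.0000  +0.0769  -0.4615]
  T[1,:] = [+0.3333  +0.0000  +1.0000]
  T[2,:] = [-0.2308  +0.3077  +0.0000]
|eigenvalues of T|: 0.7275, 0.5708, 0.1567.
ρ(T) = max|λ| = 0.7275; 0.7275 < 1: convergent.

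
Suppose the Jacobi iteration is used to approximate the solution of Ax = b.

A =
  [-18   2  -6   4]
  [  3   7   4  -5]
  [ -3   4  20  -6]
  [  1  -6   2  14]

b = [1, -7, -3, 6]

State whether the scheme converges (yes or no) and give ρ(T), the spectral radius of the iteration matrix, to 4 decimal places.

Write A = D+L+U with D = diag(-18, 7, 20, 14).
Jacobi T = -D⁻¹(L+U): T[1,3] = -(-5)/(7) = +0.7143; T[1,1] = 0.
  T[0,:] = [+0.0000, +0.1111, -0.3333, +0.2222]
  T[1,:] = [-0.4286, +0.0000, -0.5714, +0.7143]
  T[2,:] = [+0.1500, -0.2000, +0.0000, +0.3000]
  T[3,:] = [-0.0714, +0.4286, -0.1429, +0.0000]
eigenvalue magnitudes: 0.7032, 0.3554, 0.3554, 0.2119.
ρ(T) = max|λ| = 0.7032; 0.7032 < 1: convergent.

yes, ρ = 0.7032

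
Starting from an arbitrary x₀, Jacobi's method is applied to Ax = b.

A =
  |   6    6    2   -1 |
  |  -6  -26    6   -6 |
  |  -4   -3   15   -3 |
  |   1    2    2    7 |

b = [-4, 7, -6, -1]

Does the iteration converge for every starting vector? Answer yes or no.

Diagonal D = diag(6, -26, 15, 7); L, U strict lower/upper.
T_J = -D⁻¹(L+U): T[1,3] = -(-6)/(-26) = -0.2308; T[1,1] = 0.
  T[0,:] = [+0.0000 -1.0000 -0.3333 +0.1667]
  T[1,:] = [-0.2308 +0.0000 +0.2308 -0.2308]
  T[2,:] = [+0.2667 +0.2000 +0.0000 +0.2000]
  T[3,:] = [-0.1429 -0.2857 -0.2857 +0.0000]
|roots of det(T-λI)|: 0.5546, 0.3465, 0.3465, 0.0275.
ρ = 0.5546; 0.5546 < 1: convergent.

yes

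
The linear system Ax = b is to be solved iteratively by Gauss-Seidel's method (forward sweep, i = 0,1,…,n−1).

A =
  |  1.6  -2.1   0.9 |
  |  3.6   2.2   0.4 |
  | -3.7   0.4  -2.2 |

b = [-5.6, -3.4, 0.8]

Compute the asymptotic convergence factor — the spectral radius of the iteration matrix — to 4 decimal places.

Split A = D + L + U, D = diag(1.6, 2.2, -2.2).
Gauss-Seidel: T = -(D+L)⁻¹U, row 0 first, T[0,2] = -(0.9)/(1.6) = -0.5625; later rows by forward substitution.
  T[0,:] = [+0.0000  +1.3125  -0.5625]
  T[1,:] = [+0.0000  -2.1477  +0.7386]
  T[2,:] = [+0.0000  -2.5979  +1.0803]
|eigenvalues of T|: 1.3621, 0.2947, 0.0000.
ρ = 1.3621; 1.3621 > 1: divergent.

1.3621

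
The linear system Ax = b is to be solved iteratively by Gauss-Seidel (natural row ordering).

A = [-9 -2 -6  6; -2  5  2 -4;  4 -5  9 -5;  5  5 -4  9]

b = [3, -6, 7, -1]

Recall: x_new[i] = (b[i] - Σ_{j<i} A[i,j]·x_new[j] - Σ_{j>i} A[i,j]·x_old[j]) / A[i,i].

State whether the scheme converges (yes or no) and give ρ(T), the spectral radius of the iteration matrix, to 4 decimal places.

no, ρ = 1.2885

Let D = diag(-9, 5, 9, 9); L, U the strict triangles.
Gauss-Seidel: T = -(D+L)⁻¹U, row 0 first, T[0,2] = -(-6)/(-9) = -0.6667; later rows by forward substitution.
  T[0,:] = [+0.0000  -0.2222  -0.6667  +0.6667]
  T[1,:] = [+0.0000  -0.0889  -0.6667  +1.0667]
  T[2,:] = [+0.0000  +0.0494  -0.0741  +0.8519]
  T[3,:] = [+0.0000  +0.1948  +0.7078  -0.5844]
|eigenvalues of T|: 1.2885, 0.4984, 0.0427, 0.0000.
ρ(T) = max|λ| = 1.2885; 1.2885 > 1: divergent.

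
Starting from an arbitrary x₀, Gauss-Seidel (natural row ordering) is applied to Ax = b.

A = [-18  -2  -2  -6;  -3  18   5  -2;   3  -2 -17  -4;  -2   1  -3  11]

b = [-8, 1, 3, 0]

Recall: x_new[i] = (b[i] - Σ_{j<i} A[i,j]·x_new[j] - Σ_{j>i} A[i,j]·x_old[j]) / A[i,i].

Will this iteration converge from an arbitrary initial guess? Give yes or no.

yes

Let D = diag(-18, 18, -17, 11); L, U the strict triangles.
T_GS = -(D+L)⁻¹U: row 0 first, T[0,2] = -(-2)/(-18) = -0.1111; later rows by forward substitution.
  T[0,:] = [+0.0000, -0.1111, -0.1111, -0.3333]
  T[1,:] = [+0.0000, -0.0185, -0.2963, +0.0556]
  T[2,:] = [+0.0000, -0.0174, +0.0153, -0.3007]
  T[3,:] = [+0.0000, -0.0233, +0.0109, -0.1477]
moduli |λ_i(T)| = 0.1897, 0.0834, 0.0834, 0.0000.
ρ(T) = max|λ| = 0.1897; 0.1897 < 1, so it converges for any x₀.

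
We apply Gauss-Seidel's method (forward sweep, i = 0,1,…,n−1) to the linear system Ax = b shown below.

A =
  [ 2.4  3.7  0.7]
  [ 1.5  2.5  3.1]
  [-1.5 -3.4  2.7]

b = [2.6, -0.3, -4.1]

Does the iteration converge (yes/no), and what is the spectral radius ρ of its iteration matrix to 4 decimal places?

no, ρ = 1.3594

Write A = D+L+U with D = diag(2.4, 2.5, 2.7).
T_GS = -(D+L)⁻¹U: row 0 first, T[0,2] = -(0.7)/(2.4) = -0.2917; later rows by forward substitution.
  T[0,:] = [+0.0000, -1.5417, -0.2917]
  T[1,:] = [+0.0000, +0.9250, -1.0650]
  T[2,:] = [+0.0000, +0.3083, -1.5031]
eigenvalue magnitudes: 1.3594, 0.7813, 0.0000.
ρ = 1.3594; 1.3594 > 1: divergent.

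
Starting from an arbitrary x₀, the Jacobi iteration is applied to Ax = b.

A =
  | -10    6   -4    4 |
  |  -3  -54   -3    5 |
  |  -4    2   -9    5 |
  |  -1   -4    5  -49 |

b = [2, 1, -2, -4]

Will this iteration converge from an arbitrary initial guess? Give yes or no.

yes

Diagonal D = diag(-10, -54, -9, -49); L, U strict lower/upper.
T_J = -D⁻¹(L+U): T[2,1] = -(2)/(-9) = +0.2222; T[2,2] = 0.
  T[0,:] = [+0.0000  +0.6000  -0.4000  +0.4000]
  T[1,:] = [-0.0556  +0.0000  -0.0556  +0.0926]
  T[2,:] = [-0.4444  +0.2222  +0.0000  +0.5556]
  T[3,:] = [-0.0204  -0.0816  +0.1020  +0.0000]
eigenvalue magnitudes: 0.4394, 0.3646, 0.1303, 0.0555.
ρ(T) = max|λ| = 0.4394; 0.4394 < 1: convergent.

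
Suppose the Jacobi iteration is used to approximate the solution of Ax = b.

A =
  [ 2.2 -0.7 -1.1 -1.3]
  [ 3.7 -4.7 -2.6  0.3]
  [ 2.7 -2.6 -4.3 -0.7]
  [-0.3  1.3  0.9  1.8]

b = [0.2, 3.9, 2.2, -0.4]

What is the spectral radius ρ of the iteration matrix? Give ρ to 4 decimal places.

Write A = D+L+U with D = diag(2.2, -4.7, -4.3, 1.8).
Jacobi: T = -D⁻¹(L+U), T[0,1] = -(-0.7)/(2.2) = +0.3182; T[0,0] = 0.
  T[0,:] = [+0.0000  +0.3182  +0.5000  +0.5909]
  T[1,:] = [+0.7872  +0.0000  -0.5532  +0.0638]
  T[2,:] = [+0.6279  -0.6047  +0.0000  -0.1628]
  T[3,:] = [+0.1667  -0.7222  -0.5000  +0.0000]
|eigenvalues of T|: 1.3662, 0.6190, 0.6190, 0.5567.
ρ(T) = max|λ| = 1.3662; 1.3662 > 1, so it fails to converge.

1.3662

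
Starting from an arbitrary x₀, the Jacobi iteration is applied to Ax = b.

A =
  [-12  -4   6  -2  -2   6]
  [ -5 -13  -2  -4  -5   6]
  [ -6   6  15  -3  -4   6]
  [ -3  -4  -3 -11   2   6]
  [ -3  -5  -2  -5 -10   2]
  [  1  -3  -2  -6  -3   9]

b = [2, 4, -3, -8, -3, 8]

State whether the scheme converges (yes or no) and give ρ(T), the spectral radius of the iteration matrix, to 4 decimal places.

Let D = diag(-12, -13, 15, -11, -10, 9); L, U the strict triangles.
Jacobi: T = -D⁻¹(L+U), T[0,4] = -(-2)/(-12) = -0.1667; T[0,0] = 0.
  T[0,:] = [+0.0000  -0.3333  +0.5000  -0.1667  -0.1667  +0.5000]
  T[1,:] = [-0.3846  +0.0000  -0.1538  -0.3077  -0.3846  +0.4615]
  T[2,:] = [+0.4000  -0.4000  +0.0000  +0.2000  +0.2667  -0.4000]
  T[3,:] = [-0.2727  -0.3636  -0.2727  +0.0000  +0.1818  +0.5455]
  T[4,:] = [-0.3000  -0.5000  -0.2000  -0.5000  +0.0000  +0.2000]
  T[5,:] = [-0.1111  +0.3333  +0.2222  +0.6667  +0.3333  +0.0000]
|roots of det(T-λI)|: 1.1763, 0.7602, 0.5412, 0.5412, 0.2604, 0.2604.
ρ = 1.1763; 1.1763 > 1 ⇒ diverges.

no, ρ = 1.1763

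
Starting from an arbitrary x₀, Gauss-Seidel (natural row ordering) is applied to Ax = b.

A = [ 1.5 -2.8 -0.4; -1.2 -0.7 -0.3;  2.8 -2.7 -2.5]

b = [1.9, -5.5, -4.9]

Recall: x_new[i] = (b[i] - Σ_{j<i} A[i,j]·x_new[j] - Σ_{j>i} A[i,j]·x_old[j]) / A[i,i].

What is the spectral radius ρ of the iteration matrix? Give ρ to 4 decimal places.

Diagonal D = diag(1.5, -0.7, -2.5); L, U strict lower/upper.
T_GS = -(D+L)⁻¹U: row 0 first, T[0,1] = -(-2.8)/(1.5) = +1.8667; later rows by forward substitution.
  T[0,:] = [+0.0000 +1.8667 +0.2667]
  T[1,:] = [+0.0000 -3.2000 -0.8857]
  T[2,:] = [+0.0000 +5.5467 +1.2552]
eigenvalue magnitudes: 1.1949, 0.7498, 0.0000.
spectral radius ρ = 1.1949; 1.1949 > 1 ⇒ diverges.

1.1949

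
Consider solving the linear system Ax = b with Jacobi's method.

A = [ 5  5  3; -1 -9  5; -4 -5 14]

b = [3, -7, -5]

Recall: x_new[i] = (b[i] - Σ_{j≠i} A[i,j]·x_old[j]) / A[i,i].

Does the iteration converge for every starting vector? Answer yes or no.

Write A = D+L+U with D = diag(5, -9, 14).
Jacobi: T = -D⁻¹(L+U), T[0,1] = -(5)/(5) = -1.0000; T[0,0] = 0.
  T[0,:] = [+0.0000 -1.0000 -0.6000]
  T[1,:] = [-0.1111 +0.0000 +0.5556]
  T[2,:] = [+0.2857 +0.3571 +0.0000]
eigenvalue magnitudes: 0.6019, 0.4735, 0.4735.
spectral radius ρ = 0.6019; 0.6019 < 1 ⇒ converges.

yes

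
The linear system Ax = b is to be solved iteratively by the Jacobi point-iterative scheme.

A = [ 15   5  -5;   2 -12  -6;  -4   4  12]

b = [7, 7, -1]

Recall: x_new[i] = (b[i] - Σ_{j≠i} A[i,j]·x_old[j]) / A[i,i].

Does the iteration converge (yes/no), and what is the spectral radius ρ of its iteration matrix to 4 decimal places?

Split A = D + L + U, D = diag(15, -12, 12).
T_J = -D⁻¹(L+U): T[2,1] = -(4)/(12) = -0.3333; T[2,2] = 0.
  T[0,:] = [+0.0000, -0.3333, +0.3333]
  T[1,:] = [+0.1667, +0.0000, -0.5000]
  T[2,:] = [+0.3333, -0.3333, +0.0000]
moduli |λ_i(T)| = 0.5393, 0.3333, 0.2060.
ρ(T) = max|λ| = 0.5393; 0.5393 < 1 ⇒ converges.

yes, ρ = 0.5393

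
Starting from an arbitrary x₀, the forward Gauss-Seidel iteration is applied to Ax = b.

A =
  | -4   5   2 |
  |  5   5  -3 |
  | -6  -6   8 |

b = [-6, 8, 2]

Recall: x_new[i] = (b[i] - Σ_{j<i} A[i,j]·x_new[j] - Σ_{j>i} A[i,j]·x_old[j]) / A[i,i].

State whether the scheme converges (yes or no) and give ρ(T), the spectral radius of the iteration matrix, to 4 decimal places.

no, ρ = 1.2500

A = D + L + U where D = diag(-4, 5, 8).
T_GS = -(D+L)⁻¹U: row 0 first, T[0,1] = -(5)/(-4) = +1.2500; later rows by forward substitution.
  T[0,:] = [+0.0000, +1.2500, +0.5000]
  T[1,:] = [+0.0000, -1.2500, +0.1000]
  T[2,:] = [+0.0000, +0.0000, +0.4500]
moduli |λ_i(T)| = 1.2500, 0.4500, 0.0000.
ρ = 1.2500; 1.2500 > 1: divergent.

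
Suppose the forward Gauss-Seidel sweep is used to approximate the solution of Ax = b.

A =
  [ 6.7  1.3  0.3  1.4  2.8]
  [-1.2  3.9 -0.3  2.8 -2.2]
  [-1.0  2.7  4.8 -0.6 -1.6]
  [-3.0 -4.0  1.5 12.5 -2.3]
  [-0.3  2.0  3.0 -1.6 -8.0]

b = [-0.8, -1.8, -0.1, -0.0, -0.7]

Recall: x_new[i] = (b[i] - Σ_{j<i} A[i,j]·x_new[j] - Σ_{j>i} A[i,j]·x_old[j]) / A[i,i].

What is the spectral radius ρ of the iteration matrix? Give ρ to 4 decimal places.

Split A = D + L + U, D = diag(6.7, 3.9, 4.8, 12.5, -8).
Gauss-Seidel: T = -(D+L)⁻¹U, row 0 first, T[0,1] = -(1.3)/(6.7) = -0.1940; later rows by forward substitution.
  T[0,:] = [+0.0000, -0.1940, -0.0448, -0.2090, -0.4179]
  T[1,:] = [+0.0000, -0.0597, +0.0631, -0.7822, +0.4355]
  T[2,:] = [+0.0000, -0.0068, -0.0448, +0.5215, +0.0013]
  T[3,:] = [+0.0000, -0.0649, +0.0148, -0.3630, +0.2229]
  T[4,:] = [+0.0000, +0.0028, -0.0023, +0.0804, +0.0805]
moduli |λ_i(T)| = 0.5347, 0.1046, 0.0366, 0.0063, 0.0000.
ρ(T) = max|λ| = 0.5347; 0.5347 < 1, so it converges for any x₀.

0.5347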